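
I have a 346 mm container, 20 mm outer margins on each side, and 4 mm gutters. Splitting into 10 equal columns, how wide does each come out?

27 mm

Subtract both margins: 346 − 2·20 = 306 mm.
Subtracting 9 gutters of 4 leaves 270 for 10 columns, so c = 27 mm.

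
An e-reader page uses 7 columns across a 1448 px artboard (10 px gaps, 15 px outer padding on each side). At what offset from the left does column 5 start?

Subtract both margins: 1448 − 2·15 = 1418 px.
7c + 6·10 = 1418 → 7c = 1358 → c = 194 px.
Each column+gutter stride is 204 px; 4 of them past the 15 px margin is 15 + 816 = 831 px.

831 px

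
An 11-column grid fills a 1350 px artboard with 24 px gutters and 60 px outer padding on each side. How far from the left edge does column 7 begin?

Subtract both margins: 1350 − 2·60 = 1230 px.
11c + 10·24 = 1230 → 11c = 990 → c = 90 px.
Each column+gutter stride is 114 px; 6 of them past the 60 px margin is 60 + 684 = 744 px.

744 px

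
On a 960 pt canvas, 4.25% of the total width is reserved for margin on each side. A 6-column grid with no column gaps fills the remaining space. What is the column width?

146.4 pt

960 × (1 − 2·4.25%) = 960 × 91.5% = 878.4 pt for the columns.
878.4 / 6 = 146.4 pt per column.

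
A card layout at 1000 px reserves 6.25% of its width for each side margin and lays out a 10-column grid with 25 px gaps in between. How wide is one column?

65 px

Margins: 6.25% × 1000 = 62.5 px each, so content = 1000 − 125 = 875 px.
10 columns + 9 gaps: 10c + 9·25 = 875.
10c = 875 − 225 = 650, so c = 65 px.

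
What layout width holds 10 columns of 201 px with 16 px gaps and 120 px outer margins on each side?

Total width: 2·120 + 10·201 + 9·16 = 2394 px.

2394 px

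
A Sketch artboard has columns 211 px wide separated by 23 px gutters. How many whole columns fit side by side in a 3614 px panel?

15 columns

k columns need k·211 + (k−1)·23 = k·234 − 23.
k·234 − 23 ≤ 3614 → k ≤ 3637 / 234 ≈ 15.54, so k = 15.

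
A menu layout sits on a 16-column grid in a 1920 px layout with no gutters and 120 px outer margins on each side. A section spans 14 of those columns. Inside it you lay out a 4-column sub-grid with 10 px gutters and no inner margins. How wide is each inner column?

Take off 240 px of margins, leaving 1680 px.
With no gutters, each column is 1680/16 = 105 px.
14-column span = 14·105 = 1470 px.
1470 − 3·10 = 1440; ÷4 gives d = 360 px.

360 px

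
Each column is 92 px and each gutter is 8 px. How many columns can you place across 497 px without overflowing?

5 columns

Each extra column adds 92 + 8 = 100 px.
(497 + 8) / 100 = 5.05, so 5 columns fit.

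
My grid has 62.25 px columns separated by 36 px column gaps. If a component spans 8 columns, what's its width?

Span of 8: 8·62.25 + 7·36 = 498 + 252 = 750 px.

750 px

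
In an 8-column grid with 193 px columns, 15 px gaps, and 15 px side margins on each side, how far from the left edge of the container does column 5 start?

847 px

Each column+gutter stride is 208 px; 4 of them past the 15 px margin is 15 + 832 = 847 px.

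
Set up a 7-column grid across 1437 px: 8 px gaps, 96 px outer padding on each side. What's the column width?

Inside the margins: 1437 − 192 = 1245 px.
Subtracting 6 gaps of 8 leaves 1197 for 7 columns, so c = 171 px.

171 px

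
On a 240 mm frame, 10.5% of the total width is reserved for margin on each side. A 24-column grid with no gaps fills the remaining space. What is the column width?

7.9 mm

Each margin = 10.5% of 240 = 25.2 mm; content = 240 − 2·25.2 = 189.6 mm.
24c = 189.6 → c = 7.9 mm.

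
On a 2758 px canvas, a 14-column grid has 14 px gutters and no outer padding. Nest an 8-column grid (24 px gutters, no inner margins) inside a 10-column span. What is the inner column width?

224.75 px

2758 − 13·14 = 2576; ÷14 gives c = 184 px.
Span of 10: 10·184 + 9·14 = 1840 + 126 = 1966 px.
8 columns + 7 gutters: 8d + 7·24 = 1966.
8d = 1966 − 168 = 1798, so d = 224.75 px.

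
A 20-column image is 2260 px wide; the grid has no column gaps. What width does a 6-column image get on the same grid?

With no column gaps, each column is 2260/20 = 113 px.
6-column span = 6·113 = 678 px.

678 px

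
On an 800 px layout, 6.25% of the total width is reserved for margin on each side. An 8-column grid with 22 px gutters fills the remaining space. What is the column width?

Each margin = 6.25% of 800 = 50 px; content = 800 − 2·50 = 700 px.
8 columns + 7 gutters: 8c + 7·22 = 700.
8c = 700 − 154 = 546, so c = 68.25 px.

68.25 px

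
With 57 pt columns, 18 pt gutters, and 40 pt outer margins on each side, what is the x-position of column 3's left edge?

Column 3 starts at margin + 2·(column + gutter) = 40 + 2·75 = 190 pt.

190 pt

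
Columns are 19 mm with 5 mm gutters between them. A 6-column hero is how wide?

6 columns plus 5 gutters: 114 + 25 = 139 mm.

139 mm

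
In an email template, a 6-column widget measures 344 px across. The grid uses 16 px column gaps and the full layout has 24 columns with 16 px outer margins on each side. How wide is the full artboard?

344 − 5·16 = 264; ÷6 gives c = 44 px.
Artboard = 2·16 + 24·44 + 23·16 = 32 + 1056 + 368 = 1456 px.

1456 px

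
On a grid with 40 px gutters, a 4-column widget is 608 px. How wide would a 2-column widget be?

Subtracting 3 gutters of 40 leaves 488 for 4 columns, so c = 122 px.
2 columns plus 1 gutter: 244 + 40 = 284 px.

284 px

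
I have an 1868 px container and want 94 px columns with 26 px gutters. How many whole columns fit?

k columns need k·94 + (k−1)·26 = k·120 − 26.
k·120 − 26 ≤ 1868 → k ≤ 1894 / 120 ≈ 15.78, so k = 15.

15 columns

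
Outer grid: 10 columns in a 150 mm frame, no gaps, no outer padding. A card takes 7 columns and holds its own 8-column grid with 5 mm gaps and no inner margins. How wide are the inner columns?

8.75 mm

With no gaps, each column is 150/10 = 15 mm.
7-column span = 7·15 = 105 mm.
105 − 7·5 = 70; ÷8 gives d = 8.75 mm.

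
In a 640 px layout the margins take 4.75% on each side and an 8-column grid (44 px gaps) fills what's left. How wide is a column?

33.9 px

640 × (1 − 2·4.75%) = 640 × 90.5% = 579.2 px for the columns.
Subtracting 7 gaps of 44 leaves 271.2 for 8 columns, so c = 33.9 px.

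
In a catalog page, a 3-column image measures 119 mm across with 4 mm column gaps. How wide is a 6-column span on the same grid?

242 mm

119 − 2·4 = 111; ÷3 gives c = 37 mm.
6 columns plus 5 column gaps: 222 + 20 = 242 mm.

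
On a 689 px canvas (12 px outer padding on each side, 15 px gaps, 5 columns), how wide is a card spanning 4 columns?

529 px

Content width = 689 − 2·12 = 665 px.
5 columns + 4 gaps: 5c + 4·15 = 665.
5c = 665 − 60 = 605, so c = 121 px.
Span of 4: 4·121 + 3·15 = 484 + 45 = 529 px.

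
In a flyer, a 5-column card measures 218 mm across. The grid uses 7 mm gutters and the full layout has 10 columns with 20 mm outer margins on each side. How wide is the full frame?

Subtracting 4 gutters of 7 leaves 190 for 5 columns, so c = 38 mm.
Frame = 2·20 + 10·38 + 9·7 = 40 + 380 + 63 = 483 mm.

483 mm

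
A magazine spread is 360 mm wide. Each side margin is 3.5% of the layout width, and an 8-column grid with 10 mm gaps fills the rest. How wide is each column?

33.1 mm

Each margin = 3.5% of 360 = 12.6 mm; content = 360 − 2·12.6 = 334.8 mm.
8c + 7·10 = 334.8 → 8c = 264.8 → c = 33.1 mm.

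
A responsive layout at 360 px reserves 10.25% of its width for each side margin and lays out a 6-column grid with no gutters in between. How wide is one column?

360 × (1 − 2·10.25%) = 360 × 79.5% = 286.2 px for the columns.
286.2 / 6 = 47.7 px per column.

47.7 px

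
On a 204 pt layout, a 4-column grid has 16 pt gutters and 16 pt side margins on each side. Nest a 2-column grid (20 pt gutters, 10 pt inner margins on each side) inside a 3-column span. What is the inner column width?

42.5 pt

Take off 32 pt of margins, leaving 172 pt.
172 − 3·16 = 124; ÷4 gives c = 31 pt.
3 columns plus 2 gutters: 93 + 32 = 125 pt.
Inner content = 125 − 2·10 = 105 pt.
2 columns + 1 gutter: 2d + 1·20 = 105.
2d = 105 − 20 = 85, so d = 42.5 pt.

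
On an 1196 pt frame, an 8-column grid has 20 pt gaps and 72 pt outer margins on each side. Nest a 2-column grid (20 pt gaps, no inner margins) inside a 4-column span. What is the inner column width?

248 pt

Inside the margins: 1196 − 144 = 1052 pt.
8 columns + 7 gaps: 8c + 7·20 = 1052.
8c = 1052 − 140 = 912, so c = 114 pt.
Span of 4: 4·114 + 3·20 = 456 + 60 = 516 pt.
516 − 1·20 = 496; ÷2 gives d = 248 pt.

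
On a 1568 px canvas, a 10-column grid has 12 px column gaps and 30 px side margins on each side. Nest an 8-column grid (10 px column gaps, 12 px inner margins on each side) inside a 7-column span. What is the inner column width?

Inside the margins: 1568 − 60 = 1508 px.
Subtracting 9 column gaps of 12 leaves 1400 for 10 columns, so c = 140 px.
7-column span = 7·140 + 6·12 = 1052 px.
Inner content = 1052 − 2·12 = 1028 px.
8 columns + 7 column gaps: 8d + 7·10 = 1028.
8d = 1028 − 70 = 958, so d = 119.75 px.

119.75 px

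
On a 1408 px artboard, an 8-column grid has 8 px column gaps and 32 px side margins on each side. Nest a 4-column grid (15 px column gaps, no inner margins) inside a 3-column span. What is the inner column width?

113.5 px

Take off 64 px of margins, leaving 1344 px.
1344 − 7·8 = 1288; ÷8 gives c = 161 px.
3 columns plus 2 column gaps: 483 + 16 = 499 px.
Subtracting 3 column gaps of 15 leaves 454 for 4 columns, so d = 113.5 px.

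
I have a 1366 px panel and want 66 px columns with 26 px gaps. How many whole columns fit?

15 columns: 15·66 + 14·26 = 1354 px ≤ 1366.
16 columns: 1446 px > 1366. So 15.

15 columns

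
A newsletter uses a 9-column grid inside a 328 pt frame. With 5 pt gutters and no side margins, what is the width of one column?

32 pt

9 columns + 8 gutters: 9c + 8·5 = 328.
9c = 328 − 40 = 288, so c = 32 pt.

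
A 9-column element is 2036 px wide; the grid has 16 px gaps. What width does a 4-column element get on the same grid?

Subtracting 8 gaps of 16 leaves 1908 for 9 columns, so c = 212 px.
4 columns plus 3 gaps: 848 + 48 = 896 px.

896 px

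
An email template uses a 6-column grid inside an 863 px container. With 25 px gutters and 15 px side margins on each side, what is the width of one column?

118 px

Subtract both margins: 863 − 2·15 = 833 px.
6c + 5·25 = 833 → 6c = 708 → c = 118 px.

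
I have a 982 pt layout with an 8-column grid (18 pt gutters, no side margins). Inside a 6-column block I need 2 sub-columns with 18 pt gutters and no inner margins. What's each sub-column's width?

982 − 7·18 = 856; ÷8 gives c = 107 pt.
6 columns plus 5 gutters: 642 + 90 = 732 pt.
732 − 1·18 = 714; ÷2 gives d = 357 pt.

357 pt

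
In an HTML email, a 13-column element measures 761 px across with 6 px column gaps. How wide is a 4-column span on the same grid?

230 px

13 columns + 12 column gaps: 13c + 12·6 = 761.
13c = 761 − 72 = 689, so c = 53 px.
4-column span = 4·53 + 3·6 = 230 px.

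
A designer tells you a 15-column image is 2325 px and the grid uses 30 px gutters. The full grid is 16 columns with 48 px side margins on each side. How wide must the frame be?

2578 px

15c + 14·30 = 2325 → 15c = 1905 → c = 127 px.
Total width: 2·48 + 16·127 + 15·30 = 2578 px.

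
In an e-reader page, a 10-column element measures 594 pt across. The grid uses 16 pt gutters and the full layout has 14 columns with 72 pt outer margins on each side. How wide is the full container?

982 pt

10 columns + 9 gutters: 10c + 9·16 = 594.
10c = 594 − 144 = 450, so c = 45 pt.
Adding margins, columns and gutters: 144 + 630 + 208 = 982 pt.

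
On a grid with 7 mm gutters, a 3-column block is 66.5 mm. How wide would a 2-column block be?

3c + 2·7 = 66.5 → 3c = 52.5 → c = 17.5 mm.
Span of 2: 2·17.5 + 1·7 = 35 + 7 = 42 mm.

42 mm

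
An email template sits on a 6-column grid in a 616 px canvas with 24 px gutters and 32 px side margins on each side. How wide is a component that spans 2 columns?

Subtract both margins: 616 − 2·32 = 552 px.
Subtracting 5 gutters of 24 leaves 432 for 6 columns, so c = 72 px.
Span of 2: 2·72 + 1·24 = 144 + 24 = 168 px.

168 px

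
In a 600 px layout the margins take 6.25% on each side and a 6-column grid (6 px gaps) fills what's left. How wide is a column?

600 × (1 − 2·6.25%) = 600 × 87.5% = 525 px for the columns.
Subtracting 5 gaps of 6 leaves 495 for 6 columns, so c = 82.5 px.

82.5 px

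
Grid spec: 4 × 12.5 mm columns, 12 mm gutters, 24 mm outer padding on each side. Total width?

134 mm

Adding margins, columns and gutters: 48 + 50 + 36 = 134 mm.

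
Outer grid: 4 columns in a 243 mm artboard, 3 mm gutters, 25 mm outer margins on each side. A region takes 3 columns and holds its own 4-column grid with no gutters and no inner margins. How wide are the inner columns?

36 mm

Take off 50 mm of margins, leaving 193 mm.
Subtracting 3 gutters of 3 leaves 184 for 4 columns, so c = 46 mm.
3 columns plus 2 gutters: 138 + 6 = 144 mm.
With no gutters, each column is 144/4 = 36 mm.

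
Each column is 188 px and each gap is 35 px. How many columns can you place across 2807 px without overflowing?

12 columns

k columns need k·188 + (k−1)·35 = k·223 − 35.
k·223 − 35 ≤ 2807 → k ≤ 2842 / 223 ≈ 12.74, so k = 12.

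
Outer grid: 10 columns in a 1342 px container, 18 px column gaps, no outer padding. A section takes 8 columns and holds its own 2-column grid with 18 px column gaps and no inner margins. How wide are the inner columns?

10 columns + 9 column gaps: 10c + 9·18 = 1342.
10c = 1342 − 162 = 1180, so c = 118 px.
8-column span = 8·118 + 7·18 = 1070 px.
1070 − 1·18 = 1052; ÷2 gives d = 526 px.

526 px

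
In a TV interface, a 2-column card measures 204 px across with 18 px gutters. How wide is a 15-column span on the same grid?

1647 px

2c + 1·18 = 204 → 2c = 186 → c = 93 px.
Span of 15: 15·93 + 14·18 = 1395 + 252 = 1647 px.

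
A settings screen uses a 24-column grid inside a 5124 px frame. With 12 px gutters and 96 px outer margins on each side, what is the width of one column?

Subtract both margins: 5124 − 2·96 = 4932 px.
24c + 23·12 = 4932 → 24c = 4656 → c = 194 px.

194 px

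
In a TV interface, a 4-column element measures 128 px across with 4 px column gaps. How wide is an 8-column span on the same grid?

260 px

4c + 3·4 = 128 → 4c = 116 → c = 29 px.
Span of 8: 8·29 + 7·4 = 232 + 28 = 260 px.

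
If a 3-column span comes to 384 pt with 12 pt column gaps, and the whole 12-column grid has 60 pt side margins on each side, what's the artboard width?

1692 pt

384 − 2·12 = 360; ÷3 gives c = 120 pt.
Total width: 2·60 + 12·120 + 11·12 = 1692 pt.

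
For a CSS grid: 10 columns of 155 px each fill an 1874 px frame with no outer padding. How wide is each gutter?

10·155 + 9g = 1874 → 9g = 324 → g = 36 px.

36 px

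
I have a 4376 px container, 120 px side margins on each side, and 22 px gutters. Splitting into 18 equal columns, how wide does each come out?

Take off 240 px of margins, leaving 4136 px.
Subtracting 17 gutters of 22 leaves 3762 for 18 columns, so c = 209 px.

209 px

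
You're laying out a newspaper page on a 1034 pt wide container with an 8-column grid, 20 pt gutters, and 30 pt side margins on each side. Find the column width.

104.25 pt

Inside the margins: 1034 − 60 = 974 pt.
8c + 7·20 = 974 → 8c = 834 → c = 104.25 pt.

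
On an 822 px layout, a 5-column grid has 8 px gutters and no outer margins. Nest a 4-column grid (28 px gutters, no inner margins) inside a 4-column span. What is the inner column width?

143 px

Subtracting 4 gutters of 8 leaves 790 for 5 columns, so c = 158 px.
Span of 4: 4·158 + 3·8 = 632 + 24 = 656 px.
4d + 3·28 = 656 → 4d = 572 → d = 143 px.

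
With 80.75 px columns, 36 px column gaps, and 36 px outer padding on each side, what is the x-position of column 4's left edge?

Before column 4: the margin + 3 columns + 3 column gaps.
Offset = 36 + 3·(80.75 + 36) = 36 + 350.25 = 386.25 px.

386.25 px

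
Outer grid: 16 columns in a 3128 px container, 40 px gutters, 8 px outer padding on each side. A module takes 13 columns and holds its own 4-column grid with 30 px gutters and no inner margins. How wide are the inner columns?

607.75 px

Subtract both margins: 3128 − 2·8 = 3112 px.
Subtracting 15 gutters of 40 leaves 2512 for 16 columns, so c = 157 px.
13-column span = 13·157 + 12·40 = 2521 px.
2521 − 3·30 = 2431; ÷4 gives d = 607.75 px.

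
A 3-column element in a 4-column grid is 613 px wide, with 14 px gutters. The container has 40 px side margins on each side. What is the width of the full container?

902 px

613 − 2·14 = 585; ÷3 gives c = 195 px.
Adding margins, columns and gutters: 80 + 780 + 42 = 902 px.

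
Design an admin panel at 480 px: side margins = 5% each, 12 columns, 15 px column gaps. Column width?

22.25 px

Margins: 5% × 480 = 24 px each, so content = 480 − 48 = 432 px.
Subtracting 11 column gaps of 15 leaves 267 for 12 columns, so c = 22.25 px.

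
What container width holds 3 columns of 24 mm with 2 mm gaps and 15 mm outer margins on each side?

Container = 2·15 + 3·24 + 2·2 = 30 + 72 + 4 = 106 mm.

106 mm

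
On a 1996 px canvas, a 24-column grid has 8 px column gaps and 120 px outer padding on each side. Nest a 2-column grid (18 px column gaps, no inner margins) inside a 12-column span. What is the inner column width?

Inside the margins: 1996 − 240 = 1756 px.
Subtracting 23 column gaps of 8 leaves 1572 for 24 columns, so c = 65.5 px.
12-column span = 12·65.5 + 11·8 = 874 px.
Subtracting 1 column gap of 18 leaves 856 for 2 columns, so d = 428 px.

428 px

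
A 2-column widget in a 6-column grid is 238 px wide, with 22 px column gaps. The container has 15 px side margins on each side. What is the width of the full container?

238 − 1·22 = 216; ÷2 gives c = 108 px.
Adding margins, columns and gutters: 30 + 648 + 110 = 788 px.

788 px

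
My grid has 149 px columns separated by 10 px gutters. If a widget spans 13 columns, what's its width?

2057 px

13 columns plus 12 gutters: 1937 + 120 = 2057 px.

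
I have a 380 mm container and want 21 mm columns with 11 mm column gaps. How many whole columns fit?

12 columns

Each extra column adds 21 + 11 = 32 mm.
(380 + 11) / 32 = 12.22, so 12 columns fit.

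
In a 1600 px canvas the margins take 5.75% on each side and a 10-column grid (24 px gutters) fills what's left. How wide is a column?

Each margin = 5.75% of 1600 = 92 px; content = 1600 − 2·92 = 1416 px.
10 columns + 9 gutters: 10c + 9·24 = 1416.
10c = 1416 − 216 = 1200, so c = 120 px.

120 px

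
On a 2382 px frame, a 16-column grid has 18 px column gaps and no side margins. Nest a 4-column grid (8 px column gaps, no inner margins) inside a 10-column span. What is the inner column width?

2382 − 15·18 = 2112; ÷16 gives c = 132 px.
10 columns plus 9 column gaps: 1320 + 162 = 1482 px.
Subtracting 3 column gaps of 8 leaves 1458 for 4 columns, so d = 364.5 px.

364.5 px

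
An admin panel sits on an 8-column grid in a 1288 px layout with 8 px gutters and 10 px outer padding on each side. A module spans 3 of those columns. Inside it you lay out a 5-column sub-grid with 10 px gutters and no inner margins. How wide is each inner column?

86.1 px

Take off 20 px of margins, leaving 1268 px.
8c + 7·8 = 1268 → 8c = 1212 → c = 151.5 px.
3-column span = 3·151.5 + 2·8 = 470.5 px.
5 columns + 4 gutters: 5d + 4·10 = 470.5.
5d = 470.5 − 40 = 430.5, so d = 86.1 px.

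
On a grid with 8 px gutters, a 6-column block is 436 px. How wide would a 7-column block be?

510 px

6 columns + 5 gutters: 6c + 5·8 = 436.
6c = 436 − 40 = 396, so c = 66 px.
Span of 7: 7·66 + 6·8 = 462 + 48 = 510 px.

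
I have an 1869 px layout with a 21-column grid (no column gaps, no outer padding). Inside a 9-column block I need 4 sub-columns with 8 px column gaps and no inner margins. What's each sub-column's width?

194.25 px

1869 / 21 = 89 px per column.
With no column gaps, 9 columns span 9·89 = 801 px.
4d + 3·8 = 801 → 4d = 777 → d = 194.25 px.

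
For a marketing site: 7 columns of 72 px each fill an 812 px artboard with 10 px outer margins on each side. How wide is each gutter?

Subtract both margins: 812 − 2·10 = 792 px.
Columns use 504 px, leaving 288 px across 6 gutters = 48 px each.

48 px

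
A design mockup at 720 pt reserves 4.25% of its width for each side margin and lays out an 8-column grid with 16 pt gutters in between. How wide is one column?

Each margin = 4.25% of 720 = 30.6 pt; content = 720 − 2·30.6 = 658.8 pt.
8 columns + 7 gutters: 8c + 7·16 = 658.8.
8c = 658.8 − 112 = 546.8, so c = 68.35 pt.

68.35 pt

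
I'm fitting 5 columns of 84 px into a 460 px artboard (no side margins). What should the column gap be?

10 px

5·84 + 4g = 460 → 4g = 40 → g = 10 px.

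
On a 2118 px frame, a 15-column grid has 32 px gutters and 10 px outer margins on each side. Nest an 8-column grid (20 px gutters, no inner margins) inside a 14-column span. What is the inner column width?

Subtract both margins: 2118 − 2·10 = 2098 px.
15 columns + 14 gutters: 15c + 14·32 = 2098.
15c = 2098 − 448 = 1650, so c = 110 px.
Span of 14: 14·110 + 13·32 = 1540 + 416 = 1956 px.
1956 − 7·20 = 1816; ÷8 gives d = 227 px.

227 px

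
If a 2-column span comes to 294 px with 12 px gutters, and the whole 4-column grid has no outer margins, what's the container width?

600 px

Subtracting 1 gutter of 12 leaves 282 for 2 columns, so c = 141 px.
Total width: 4·141 + 3·12 = 600 px.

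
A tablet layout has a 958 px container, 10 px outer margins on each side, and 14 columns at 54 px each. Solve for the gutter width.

Subtract both margins: 958 − 2·10 = 938 px.
Columns use 756 px, leaving 182 px across 13 gutters = 14 px each.

14 px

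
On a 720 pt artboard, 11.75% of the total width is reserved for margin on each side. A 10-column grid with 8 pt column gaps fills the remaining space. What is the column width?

720 × (1 − 2·11.75%) = 720 × 76.5% = 550.8 pt for the columns.
10 columns + 9 column gaps: 10c + 9·8 = 550.8.
10c = 550.8 − 72 = 478.8, so c = 47.88 pt.

47.88 pt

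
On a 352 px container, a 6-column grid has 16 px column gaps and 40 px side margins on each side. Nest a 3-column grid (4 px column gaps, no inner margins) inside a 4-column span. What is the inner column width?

56 px

Subtract both margins: 352 − 2·40 = 272 px.
Subtracting 5 column gaps of 16 leaves 192 for 6 columns, so c = 32 px.
Span of 4: 4·32 + 3·16 = 128 + 48 = 176 px.
Subtracting 2 column gaps of 4 leaves 168 for 3 columns, so d = 56 px.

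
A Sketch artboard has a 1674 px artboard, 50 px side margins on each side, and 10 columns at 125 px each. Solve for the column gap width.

Take off 100 px of margins, leaving 1574 px.
10·125 + 9g = 1574 → 9g = 324 → g = 36 px.

36 px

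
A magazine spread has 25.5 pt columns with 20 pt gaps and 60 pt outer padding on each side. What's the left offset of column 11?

515 pt

Before column 11: the margin + 10 columns + 10 gaps.
Offset = 60 + 10·(25.5 + 20) = 60 + 455 = 515 pt.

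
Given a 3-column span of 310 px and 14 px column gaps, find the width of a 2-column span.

202 px

Subtracting 2 column gaps of 14 leaves 282 for 3 columns, so c = 94 px.
Span of 2: 2·94 + 1·14 = 188 + 14 = 202 px.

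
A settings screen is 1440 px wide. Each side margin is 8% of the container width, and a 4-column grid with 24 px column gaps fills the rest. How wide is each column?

284.4 px

Each margin = 8% of 1440 = 115.2 px; content = 1440 − 2·115.2 = 1209.6 px.
1209.6 − 3·24 = 1137.6; ÷4 gives c = 284.4 px.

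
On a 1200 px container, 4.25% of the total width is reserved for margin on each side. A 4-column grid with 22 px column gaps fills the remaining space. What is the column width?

258 px

1200 × (1 − 2·4.25%) = 1200 × 91.5% = 1098 px for the columns.
Subtracting 3 column gaps of 22 leaves 1032 for 4 columns, so c = 258 px.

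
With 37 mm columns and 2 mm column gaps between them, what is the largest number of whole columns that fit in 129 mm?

3 columns

Each extra column adds 37 + 2 = 39 mm.
(129 + 2) / 39 = 3.36, so 3 columns fit.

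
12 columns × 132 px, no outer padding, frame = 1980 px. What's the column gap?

36 px

12·132 + 11g = 1980 → 11g = 396 → g = 36 px.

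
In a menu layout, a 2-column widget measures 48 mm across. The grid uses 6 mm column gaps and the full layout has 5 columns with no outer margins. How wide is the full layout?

Subtracting 1 column gap of 6 leaves 42 for 2 columns, so c = 21 mm.
Total width: 5·21 + 4·6 = 129 mm.

129 mm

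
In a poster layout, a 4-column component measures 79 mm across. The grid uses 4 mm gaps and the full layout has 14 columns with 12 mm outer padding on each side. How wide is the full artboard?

79 − 3·4 = 67; ÷4 gives c = 16.75 mm.
Adding margins, columns and gutters: 24 + 234.5 + 52 = 310.5 mm.

310.5 mm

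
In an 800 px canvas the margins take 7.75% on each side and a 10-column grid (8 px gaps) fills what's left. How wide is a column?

60.4 px

800 × (1 − 2·7.75%) = 800 × 84.5% = 676 px for the columns.
10 columns + 9 gaps: 10c + 9·8 = 676.
10c = 676 − 72 = 604, so c = 60.4 px.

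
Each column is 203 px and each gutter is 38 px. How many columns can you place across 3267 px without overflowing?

13 columns

Each extra column adds 203 + 38 = 241 px.
(3267 + 38) / 241 = 13.71, so 13 columns fit.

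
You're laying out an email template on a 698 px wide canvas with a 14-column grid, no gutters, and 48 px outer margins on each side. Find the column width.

43 px

Subtract both margins: 698 − 2·48 = 602 px.
14c = 602 → c = 43 px.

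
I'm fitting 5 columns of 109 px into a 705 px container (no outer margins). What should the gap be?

40 px

5·109 + 4g = 705 → 4g = 160 → g = 40 px.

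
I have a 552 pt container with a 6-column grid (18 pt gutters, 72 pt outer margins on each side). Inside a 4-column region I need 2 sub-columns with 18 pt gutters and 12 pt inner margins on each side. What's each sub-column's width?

Take off 144 pt of margins, leaving 408 pt.
Subtracting 5 gutters of 18 leaves 318 for 6 columns, so c = 53 pt.
4 columns plus 3 gutters: 212 + 54 = 266 pt.
Inner content = 266 − 2·12 = 242 pt.
2d + 1·18 = 242 → 2d = 224 → d = 112 pt.

112 pt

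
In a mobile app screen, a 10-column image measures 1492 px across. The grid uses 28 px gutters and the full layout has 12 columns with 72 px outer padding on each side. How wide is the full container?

Subtracting 9 gutters of 28 leaves 1240 for 10 columns, so c = 124 px.
Total width: 2·72 + 12·124 + 11·28 = 1940 px.

1940 px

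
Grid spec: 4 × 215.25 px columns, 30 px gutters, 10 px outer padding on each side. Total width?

971 px

Container = 2·10 + 4·215.25 + 3·30 = 20 + 861 + 90 = 971 px.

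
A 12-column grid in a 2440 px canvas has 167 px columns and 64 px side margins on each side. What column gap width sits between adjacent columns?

Content width = 2440 − 2·64 = 2312 px.
Columns use 2004 px, leaving 308 px across 11 column gaps = 28 px each.

28 px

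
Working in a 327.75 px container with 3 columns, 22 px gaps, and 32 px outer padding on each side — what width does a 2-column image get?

168.5 px

Inside the margins: 327.75 − 64 = 263.75 px.
263.75 − 2·22 = 219.75; ÷3 gives c = 73.25 px.
2 columns plus 1 gap: 146.5 + 22 = 168.5 px.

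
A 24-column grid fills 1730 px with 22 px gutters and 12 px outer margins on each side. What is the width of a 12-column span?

Content width = 1730 − 2·12 = 1706 px.
24 columns + 23 gutters: 24c + 23·22 = 1706.
24c = 1706 − 506 = 1200, so c = 50 px.
12-column span = 12·50 + 11·22 = 842 px.

842 px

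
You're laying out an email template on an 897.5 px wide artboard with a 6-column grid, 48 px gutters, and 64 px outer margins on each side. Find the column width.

Subtract both margins: 897.5 − 2·64 = 769.5 px.
Subtracting 5 gutters of 48 leaves 529.5 for 6 columns, so c = 88.25 px.

88.25 px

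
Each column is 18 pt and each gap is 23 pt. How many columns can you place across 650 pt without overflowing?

k columns need k·18 + (k−1)·23 = k·41 − 23.
k·41 − 23 ≤ 650 → k ≤ 673 / 41 ≈ 16.41, so k = 16.

16 columns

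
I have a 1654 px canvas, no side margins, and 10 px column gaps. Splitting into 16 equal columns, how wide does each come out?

94 px

16c + 15·10 = 1654 → 16c = 1504 → c = 94 px.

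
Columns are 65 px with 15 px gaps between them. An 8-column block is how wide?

8 columns plus 7 gaps: 520 + 105 = 625 px.

625 px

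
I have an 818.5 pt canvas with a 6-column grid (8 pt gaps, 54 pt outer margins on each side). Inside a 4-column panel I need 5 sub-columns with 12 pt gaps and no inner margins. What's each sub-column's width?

Take off 108 pt of margins, leaving 710.5 pt.
710.5 − 5·8 = 670.5; ÷6 gives c = 111.75 pt.
Span of 4: 4·111.75 + 3·8 = 447 + 24 = 471 pt.
5 columns + 4 gaps: 5d + 4·12 = 471.
5d = 471 − 48 = 423, so d = 84.6 pt.

84.6 pt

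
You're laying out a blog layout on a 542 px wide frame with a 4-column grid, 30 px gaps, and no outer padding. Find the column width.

113 px

Subtracting 3 gaps of 30 leaves 452 for 4 columns, so c = 113 px.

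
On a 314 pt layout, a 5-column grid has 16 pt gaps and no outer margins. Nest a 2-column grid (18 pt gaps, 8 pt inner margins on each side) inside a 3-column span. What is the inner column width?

5 columns + 4 gaps: 5c + 4·16 = 314.
5c = 314 − 64 = 250, so c = 50 pt.
3-column span = 3·50 + 2·16 = 182 pt.
Inner content = 182 − 2·8 = 166 pt.
2 columns + 1 gap: 2d + 1·18 = 166.
2d = 166 − 18 = 148, so d = 74 pt.

74 pt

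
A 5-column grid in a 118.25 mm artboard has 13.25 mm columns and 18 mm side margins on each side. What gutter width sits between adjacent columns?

Inside the margins: 118.25 − 36 = 82.25 mm.
Columns use 66.25 mm, leaving 16 mm across 4 gutters = 4 mm each.

4 mm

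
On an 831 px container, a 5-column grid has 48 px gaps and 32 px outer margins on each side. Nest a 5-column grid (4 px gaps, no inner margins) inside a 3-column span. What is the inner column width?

Subtract both margins: 831 − 2·32 = 767 px.
5c + 4·48 = 767 → 5c = 575 → c = 115 px.
3 columns plus 2 gaps: 345 + 96 = 441 px.
Subtracting 4 gaps of 4 leaves 425 for 5 columns, so d = 85 px.

85 px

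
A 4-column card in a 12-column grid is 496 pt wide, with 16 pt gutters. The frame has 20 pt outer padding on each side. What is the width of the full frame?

4c + 3·16 = 496 → 4c = 448 → c = 112 pt.
Adding margins, columns and gutters: 40 + 1344 + 176 = 1560 pt.

1560 pt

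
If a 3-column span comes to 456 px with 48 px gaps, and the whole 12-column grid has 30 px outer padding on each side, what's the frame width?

Subtracting 2 gaps of 48 leaves 360 for 3 columns, so c = 120 px.
Total width: 2·30 + 12·120 + 11·48 = 2028 px.

2028 px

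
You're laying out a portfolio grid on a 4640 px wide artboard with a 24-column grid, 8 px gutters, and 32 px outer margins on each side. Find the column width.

Content width = 4640 − 2·32 = 4576 px.
24c + 23·8 = 4576 → 24c = 4392 → c = 183 px.

183 px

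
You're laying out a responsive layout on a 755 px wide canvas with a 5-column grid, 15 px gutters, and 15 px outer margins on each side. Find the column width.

Inside the margins: 755 − 30 = 725 px.
725 − 4·15 = 665; ÷5 gives c = 133 px.

133 px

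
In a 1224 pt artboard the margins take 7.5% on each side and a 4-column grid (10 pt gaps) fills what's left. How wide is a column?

1224 × (1 − 2·7.5%) = 1224 × 85% = 1040.4 pt for the columns.
4 columns + 3 gaps: 4c + 3·10 = 1040.4.
4c = 1040.4 − 30 = 1010.4, so c = 252.6 pt.

252.6 pt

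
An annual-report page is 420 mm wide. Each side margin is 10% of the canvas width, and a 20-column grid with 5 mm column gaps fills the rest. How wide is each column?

Margins: 10% × 420 = 42 mm each, so content = 420 − 84 = 336 mm.
336 − 19·5 = 241; ÷20 gives c = 12.05 mm.

12.05 mm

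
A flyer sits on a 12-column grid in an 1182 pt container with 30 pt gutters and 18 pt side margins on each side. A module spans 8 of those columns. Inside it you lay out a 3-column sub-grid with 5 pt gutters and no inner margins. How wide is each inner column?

Take off 36 pt of margins, leaving 1146 pt.
1146 − 11·30 = 816; ÷12 gives c = 68 pt.
Span of 8: 8·68 + 7·30 = 544 + 210 = 754 pt.
3 columns + 2 gutters: 3d + 2·5 = 754.
3d = 754 − 10 = 744, so d = 248 pt.

248 pt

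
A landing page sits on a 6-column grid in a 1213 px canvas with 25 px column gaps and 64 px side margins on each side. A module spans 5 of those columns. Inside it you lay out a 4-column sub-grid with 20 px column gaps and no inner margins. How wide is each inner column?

210 px

Outer content = 1213 − 2·64 = 1085 px.
Subtracting 5 column gaps of 25 leaves 960 for 6 columns, so c = 160 px.
Span of 5: 5·160 + 4·25 = 800 + 100 = 900 px.
4 columns + 3 column gaps: 4d + 3·20 = 900.
4d = 900 − 60 = 840, so d = 210 px.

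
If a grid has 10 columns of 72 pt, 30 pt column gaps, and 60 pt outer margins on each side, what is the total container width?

Adding margins, columns and gutters: 120 + 720 + 270 = 1110 pt.

1110 pt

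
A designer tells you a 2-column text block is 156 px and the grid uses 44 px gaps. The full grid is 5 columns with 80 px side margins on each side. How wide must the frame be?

156 − 1·44 = 112; ÷2 gives c = 56 px.
Total width: 2·80 + 5·56 + 4·44 = 616 px.

616 px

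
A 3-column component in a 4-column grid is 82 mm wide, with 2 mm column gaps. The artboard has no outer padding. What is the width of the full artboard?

110 mm

3c + 2·2 = 82 → 3c = 78 → c = 26 mm.
Artboard = 4·26 + 3·2 = 104 + 6 = 110 mm.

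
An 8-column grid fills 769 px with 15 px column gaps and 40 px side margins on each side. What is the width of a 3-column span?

Take off 80 px of margins, leaving 689 px.
8c + 7·15 = 689 → 8c = 584 → c = 73 px.
3 columns plus 2 column gaps: 219 + 30 = 249 px.

249 px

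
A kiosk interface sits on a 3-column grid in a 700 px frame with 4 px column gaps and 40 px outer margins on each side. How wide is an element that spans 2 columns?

412 px

Take off 80 px of margins, leaving 620 px.
3 columns + 2 column gaps: 3c + 2·4 = 620.
3c = 620 − 8 = 612, so c = 204 px.
Span of 2: 2·204 + 1·4 = 408 + 4 = 412 px.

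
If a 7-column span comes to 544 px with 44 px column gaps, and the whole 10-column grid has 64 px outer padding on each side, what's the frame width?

Subtracting 6 column gaps of 44 leaves 280 for 7 columns, so c = 40 px.
Frame = 2·64 + 10·40 + 9·44 = 128 + 400 + 396 = 924 px.

924 px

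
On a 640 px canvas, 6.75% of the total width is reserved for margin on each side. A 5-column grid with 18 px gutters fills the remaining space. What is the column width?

96.32 px

640 × (1 − 2·6.75%) = 640 × 86.5% = 553.6 px for the columns.
553.6 − 4·18 = 481.6; ÷5 gives c = 96.32 px.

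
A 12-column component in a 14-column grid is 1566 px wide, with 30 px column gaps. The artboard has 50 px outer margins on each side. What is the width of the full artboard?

12c + 11·30 = 1566 → 12c = 1236 → c = 103 px.
Adding margins, columns and gutters: 100 + 1442 + 390 = 1932 px.

1932 px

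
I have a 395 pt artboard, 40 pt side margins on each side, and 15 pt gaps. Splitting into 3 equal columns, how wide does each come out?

95 pt

Content width = 395 − 2·40 = 315 pt.
Subtracting 2 gaps of 15 leaves 285 for 3 columns, so c = 95 pt.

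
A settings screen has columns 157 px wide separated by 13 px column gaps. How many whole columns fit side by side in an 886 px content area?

k columns need k·157 + (k−1)·13 = k·170 − 13.
k·170 − 13 ≤ 886 → k ≤ 899 / 170 ≈ 5.29, so k = 5.

5 columns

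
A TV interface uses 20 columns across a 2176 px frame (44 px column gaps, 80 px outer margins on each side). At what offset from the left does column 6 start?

595 px

Subtract both margins: 2176 − 2·80 = 2016 px.
2016 − 19·44 = 1180; ÷20 gives c = 59 px.
Column 6 starts at margin + 5·(column + gutter) = 80 + 5·103 = 595 px.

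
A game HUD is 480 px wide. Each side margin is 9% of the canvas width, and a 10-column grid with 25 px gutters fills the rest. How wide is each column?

16.86 px

480 × (1 − 2·9%) = 480 × 82% = 393.6 px for the columns.
393.6 − 9·25 = 168.6; ÷10 gives c = 16.86 px.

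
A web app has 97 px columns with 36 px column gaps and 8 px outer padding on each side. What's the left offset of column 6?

673 px

Before column 6: the margin + 5 columns + 5 column gaps.
Offset = 8 + 5·(97 + 36) = 8 + 665 = 673 px.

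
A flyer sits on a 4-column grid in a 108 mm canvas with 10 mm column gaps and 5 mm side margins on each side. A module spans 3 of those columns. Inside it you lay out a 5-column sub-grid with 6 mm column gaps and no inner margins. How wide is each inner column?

Inside the margins: 108 − 10 = 98 mm.
4c + 3·10 = 98 → 4c = 68 → c = 17 mm.
3-column span = 3·17 + 2·10 = 71 mm.
71 − 4·6 = 47; ÷5 gives d = 9.4 mm.

9.4 mm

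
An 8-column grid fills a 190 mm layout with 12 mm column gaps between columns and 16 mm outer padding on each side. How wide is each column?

9.25 mm

Subtract both margins: 190 − 2·16 = 158 mm.
Subtracting 7 column gaps of 12 leaves 74 for 8 columns, so c = 9.25 mm.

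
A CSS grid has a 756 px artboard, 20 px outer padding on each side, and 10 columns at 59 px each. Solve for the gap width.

14 px

Take off 40 px of margins, leaving 716 px.
Columns use 590 px, leaving 126 px across 9 gaps = 14 px each.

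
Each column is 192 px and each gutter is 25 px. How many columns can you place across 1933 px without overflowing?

9 columns

Each extra column adds 192 + 25 = 217 px.
(1933 + 25) / 217 = 9.02, so 9 columns fit.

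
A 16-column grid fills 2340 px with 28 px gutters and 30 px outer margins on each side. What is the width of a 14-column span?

Subtract both margins: 2340 − 2·30 = 2280 px.
16 columns + 15 gutters: 16c + 15·28 = 2280.
16c = 2280 − 420 = 1860, so c = 116.25 px.
14-column span = 14·116.25 + 13·28 = 1991.5 px.

1991.5 px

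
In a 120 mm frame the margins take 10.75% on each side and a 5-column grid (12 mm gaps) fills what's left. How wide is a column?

Each margin = 10.75% of 120 = 12.9 mm; content = 120 − 2·12.9 = 94.2 mm.
Subtracting 4 gaps of 12 leaves 46.2 for 5 columns, so c = 9.24 mm.

9.24 mm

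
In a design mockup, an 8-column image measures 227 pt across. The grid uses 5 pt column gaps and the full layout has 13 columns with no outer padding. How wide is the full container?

227 − 7·5 = 192; ÷8 gives c = 24 pt.
Total width: 13·24 + 12·5 = 372 pt.

372 pt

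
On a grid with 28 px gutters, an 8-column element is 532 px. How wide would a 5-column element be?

322 px

8 columns + 7 gutters: 8c + 7·28 = 532.
8c = 532 − 196 = 336, so c = 42 px.
5-column span = 5·42 + 4·28 = 322 px.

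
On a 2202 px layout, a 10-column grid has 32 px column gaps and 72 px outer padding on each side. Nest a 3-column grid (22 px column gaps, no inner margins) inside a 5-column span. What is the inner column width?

Inside the margins: 2202 − 144 = 2058 px.
2058 − 9·32 = 1770; ÷10 gives c = 177 px.
5-column span = 5·177 + 4·32 = 1013 px.
1013 − 2·22 = 969; ÷3 gives d = 323 px.

323 px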